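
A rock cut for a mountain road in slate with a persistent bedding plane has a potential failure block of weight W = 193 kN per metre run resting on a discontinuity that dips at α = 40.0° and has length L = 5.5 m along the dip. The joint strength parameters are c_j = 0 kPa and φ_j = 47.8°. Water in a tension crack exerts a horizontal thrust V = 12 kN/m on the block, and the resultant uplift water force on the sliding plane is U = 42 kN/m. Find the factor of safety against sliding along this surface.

FS = 0.81

Resolving the block weight along and normal to the plane and applying the Mohr–Coulomb strength on the joint:
N' = W cosα − U − V sinα = 193·cos40.0° − 42 − 12·sin40.0° = 98.1 kN/m
Driving force T = W sinα + V cosα = 193·sin40.0° + 12·cos40.0° = 133.3 kN/m
Resisting force R = c_j·L + N'·tanφ_j = 0·5.5 + 98.1·tan47.8° = 0.0 + 108.2 = 108.2 kN/m
FS = R / T = 108.2 / 133.3 = 0.812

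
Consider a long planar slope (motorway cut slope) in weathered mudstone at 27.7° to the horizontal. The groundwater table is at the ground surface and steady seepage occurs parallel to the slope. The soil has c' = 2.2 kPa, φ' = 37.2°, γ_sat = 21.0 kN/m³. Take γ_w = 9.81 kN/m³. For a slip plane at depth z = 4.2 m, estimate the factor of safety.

With seepage parallel to the slope and the water table at the surface, the effective normal stress on the slip plane uses the buoyant unit weight γ' = γ_sat − γ_w while the driving shear stress uses γ_sat:
FS = [c' + γ' z cos²β tanφ'] / [γ_sat z sinβ cosβ]
γ' = 21.0 − 9.81 = 11.19 kN/m³
Numerator = 2.2 + 11.19·4.2·cos²27.7°·tan37.2° = 2.2 + 11.19·4.2·0.7839·0.7590 = 30.165 kPa
Denominator = 21.0·4.2·sin27.7°·cos27.7° = 21.0·4.2·0.4648·0.8854 = 36.300 kPa
FS = 30.165 / 36.300 = 0.831

FS = 0.83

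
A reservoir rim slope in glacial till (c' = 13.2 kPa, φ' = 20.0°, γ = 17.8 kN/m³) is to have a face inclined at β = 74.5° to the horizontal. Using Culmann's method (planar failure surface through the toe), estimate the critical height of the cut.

Culmann's analysis gives the critical failure plane at α_cr = (β + φ')/2 = (74.5 + 20.0)/2 = 47.2°, and the critical height
H_c = (4c'/γ) · sinβ cosφ' / [1 − cos(β − φ')]
    = (4·13.2/17.8) · sin74.5°·cos20.0° / [1 − cos(54.5°)]
    = 2.966 · 0.9636·0.9397 / [1 − 0.5807]
    = 2.966 · 0.9055 / 0.4193
    = 6.41 m

H_c = 6.41 m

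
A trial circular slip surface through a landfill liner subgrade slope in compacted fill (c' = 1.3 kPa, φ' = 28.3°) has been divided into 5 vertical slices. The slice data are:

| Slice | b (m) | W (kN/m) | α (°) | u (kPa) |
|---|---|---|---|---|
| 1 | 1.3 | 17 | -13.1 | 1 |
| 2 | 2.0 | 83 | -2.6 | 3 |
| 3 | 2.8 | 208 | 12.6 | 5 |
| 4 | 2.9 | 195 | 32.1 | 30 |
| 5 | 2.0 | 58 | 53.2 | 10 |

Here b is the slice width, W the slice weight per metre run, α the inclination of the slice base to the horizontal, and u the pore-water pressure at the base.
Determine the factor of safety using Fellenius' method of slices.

FS = 1.08

Ordinary method of slices: FS = Σ[c'·Δl_i + (W_i cosα_i − u_i·Δl_i)·tanφ'] / Σ W_i sinα_i, with Δl_i = b_i / cosα_i.
Slice 1: Δl = 1.3/cos(-13.1°) = 1.335 m; N'_1 = 17·cos(-13.1°) − 1·1.335 = 15.2; c'Δl = 1.74; W sinα = -3.9
Slice 2: Δl = 2.0/cos(-2.6°) = 2.002 m; N'_2 = 83·cos(-2.6°) − 3·2.002 = 76.9; c'Δl = 2.60; W sinα = -3.8
Slice 3: Δl = 2.8/cos12.6° = 2.869 m; N'_3 = 208·cos12.6° − 5·2.869 = 188.6; c'Δl = 3.73; W sinα = 45.4
Slice 4: Δl = 2.9/cos32.1° = 3.423 m; N'_4 = 195·cos32.1° − 30·3.423 = 62.5; c'Δl = 4.45; W sinα = 103.6
Slice 5: Δl = 2.0/cos53.2° = 3.339 m; N'_5 = 58·cos53.2° − 10·3.339 = 1.4; c'Δl = 4.34; W sinα = 46.4
Σc'Δl = 16.9 kN/m; ΣN' = 344.6 kN/m; ΣW sinα = 187.8 kN/m
Resisting = 16.9 + 344.6·tan28.3° = 16.9 + 185.6 = 202.4 kN/m
FS = 202.4 / 187.8 = 1.078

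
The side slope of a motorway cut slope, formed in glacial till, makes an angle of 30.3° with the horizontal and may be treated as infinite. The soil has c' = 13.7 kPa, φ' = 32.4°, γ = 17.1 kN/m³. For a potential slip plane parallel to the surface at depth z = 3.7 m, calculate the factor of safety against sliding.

For an infinite slope with a slip plane parallel to the surface (no pore pressure): FS = [c' + γz cos²β tanφ'] / [γz sinβ cosβ].
γz = 17.1·3.7 = 63.27 kN/m²
Numerator = 13.7 + 63.27·cos²30.3°·tan32.4° = 13.7 + 63.27·0.7455·0.6346 = 43.632 kPa
Denominator = 63.27·sin30.3°·cos30.3° = 63.27·0.5045·0.8634 = 27.561 kPa
FS = 43.632 / 27.561 = 1.583

FS = 1.58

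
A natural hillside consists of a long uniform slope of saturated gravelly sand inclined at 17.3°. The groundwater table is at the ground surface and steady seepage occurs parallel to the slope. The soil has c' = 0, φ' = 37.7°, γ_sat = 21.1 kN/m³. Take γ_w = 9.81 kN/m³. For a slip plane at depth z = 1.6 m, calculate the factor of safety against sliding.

FS = 1.33

With seepage parallel to the slope and the water table at the surface, the effective normal stress on the slip plane uses the buoyant unit weight γ' = γ_sat − γ_w while the driving shear stress uses γ_sat:
FS = [c' + γ' z cos²β tanφ'] / [γ_sat z sinβ cosβ]
(For c' = 0 this reduces to FS = (γ'/γ_sat)·tanφ'/tanβ.)
γ' = 21.1 − 9.81 = 11.29 kN/m³
Numerator = 0.0 + 11.29·1.6·cos²17.3°·tan37.7° = 0.0 + 11.29·1.6·0.9116·0.7729 = 12.727 kPa
Denominator = 21.1·1.6·sin17.3°·cos17.3° = 21.1·1.6·0.2974·0.9548 = 9.585 kPa
FS = 12.727 / 9.585 = 1.328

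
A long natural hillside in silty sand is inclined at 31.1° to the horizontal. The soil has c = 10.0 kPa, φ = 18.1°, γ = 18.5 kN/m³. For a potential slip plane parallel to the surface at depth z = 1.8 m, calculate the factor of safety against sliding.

FS = 1.22

For an infinite slope with a slip plane parallel to the surface (no pore pressure): FS = [c + γz cos²β tanφ] / [γz sinβ cosβ].
γz = 18.5·1.8 = 33.30 kN/m²
Numerator = 10.0 + 33.30·cos²31.1°·tan18.1° = 10.0 + 33.30·0.7332·0.3269 = 17.980 kPa
Denominator = 33.30·sin31.1°·cos31.1° = 33.30·0.5165·0.8563 = 14.728 kPa
FS = 17.980 / 14.728 = 1.221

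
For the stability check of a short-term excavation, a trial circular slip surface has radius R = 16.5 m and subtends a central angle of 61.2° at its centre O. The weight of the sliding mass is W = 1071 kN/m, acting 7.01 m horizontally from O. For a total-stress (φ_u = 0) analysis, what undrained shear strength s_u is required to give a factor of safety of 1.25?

s_u = 32.3 kPa

FS = s_u·L_a·R / (W·d), so s_u = FS·W·d / (L_a·R).
Arc length L_a = R·θ = 16.5·(61.2°·π/180) = 16.5·1.0681 = 17.62 m
s_u = 1.25·1071·7.01 / (17.62·16.5) = 9384.6 / 290.80 = 32.27 kPa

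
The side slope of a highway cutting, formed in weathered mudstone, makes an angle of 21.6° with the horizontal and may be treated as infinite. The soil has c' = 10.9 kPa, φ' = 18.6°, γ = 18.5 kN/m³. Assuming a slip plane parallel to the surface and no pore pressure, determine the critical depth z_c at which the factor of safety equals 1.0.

Setting FS = 1.00 in FS = [c' + γz cos²β tanφ'] / [γz sinβ cosβ] and solving for z:
z = c' / [γ cosβ (FS·sinβ − cosβ·tanφ')]
  = 10.9 / [18.5·cos21.6°·(1.00·sin21.6° − cos21.6°·tan18.6°)]
  = 10.9 / [18.5·0.9298·(1.00·0.3681 − 0.9298·0.3365)]
  = 10.9 / 0.9498 = 11.476 m

z_c = 11.48 m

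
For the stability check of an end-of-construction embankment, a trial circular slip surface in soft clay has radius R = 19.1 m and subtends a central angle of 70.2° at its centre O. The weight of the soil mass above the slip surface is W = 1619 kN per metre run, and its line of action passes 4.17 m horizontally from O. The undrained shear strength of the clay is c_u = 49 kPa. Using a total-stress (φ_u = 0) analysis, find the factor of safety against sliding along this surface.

Taking moments about the centre O, the resisting moment is provided by the undrained shear strength acting along the arc:
Arc length L_a = R·θ = 19.1·(70.2°·π/180) = 19.1·1.2252 = 23.40 m
M_R = c_u·L_a·R = 49·23.40·19.1 = 21901.7 kN·m/m
M_D = W·d = 1619·4.17 = 6751.2 kN·m/m
FS = M_R / M_D = 21901.7 / 6751.2 = 3.244

FS = 3.24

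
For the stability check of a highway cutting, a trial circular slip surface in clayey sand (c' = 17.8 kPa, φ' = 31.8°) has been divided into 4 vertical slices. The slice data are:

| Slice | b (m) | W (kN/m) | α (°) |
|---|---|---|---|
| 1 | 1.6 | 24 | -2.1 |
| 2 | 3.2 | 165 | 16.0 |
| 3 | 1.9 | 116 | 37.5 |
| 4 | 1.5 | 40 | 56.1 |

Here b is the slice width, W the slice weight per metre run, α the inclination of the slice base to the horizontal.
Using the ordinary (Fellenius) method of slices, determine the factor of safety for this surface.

FS = 2.44

Ordinary method of slices: FS = Σ[c'·Δl_i + (W_i cosα_i)·tanφ'] / Σ W_i sinα_i, with Δl_i = b_i / cosα_i.
Slice 1: Δl = 1.6/cos(-2.1°) = 1.601 m; N'_1 = 24·cos(-2.1°) = 24.0; c'Δl = 28.50; W sinα = -0.9
Slice 2: Δl = 3.2/cos16.0° = 3.329 m; N'_2 = 165·cos16.0° = 158.6; c'Δl = 59.26; W sinα = 45.5
Slice 3: Δl = 1.9/cos37.5° = 2.395 m; N'_3 = 116·cos37.5° = 92.0; c'Δl = 42.63; W sinα = 70.6
Slice 4: Δl = 1.5/cos56.1° = 2.689 m; N'_4 = 40·cos56.1° = 22.3; c'Δl = 47.87; W sinα = 33.2
Σc'Δl = 178.3 kN/m; ΣN' = 296.9 kN/m; ΣW sinα = 148.4 kN/m
Resisting = 178.3 + 296.9·tan31.8° = 178.3 + 184.1 = 362.4 kN/m
FS = 362.4 / 148.4 = 2.441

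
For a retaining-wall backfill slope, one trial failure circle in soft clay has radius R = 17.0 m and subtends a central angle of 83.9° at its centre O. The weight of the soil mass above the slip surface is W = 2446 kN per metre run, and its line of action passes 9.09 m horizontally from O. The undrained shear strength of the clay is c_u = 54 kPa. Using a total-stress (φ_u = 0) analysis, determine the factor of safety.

FS = 1.03

Taking moments about the centre O, the resisting moment is provided by the undrained shear strength acting along the arc:
Arc length L_a = R·θ = 17.0·(83.9°·π/180) = 17.0·1.4643 = 24.89 m
M_R = c_u·L_a·R = 54·24.89·17.0 = 22852.4 kN·m/m
M_D = W·d = 2446·9.09 = 22234.1 kN·m/m
FS = M_R / M_D = 22852.4 / 22234.1 = 1.028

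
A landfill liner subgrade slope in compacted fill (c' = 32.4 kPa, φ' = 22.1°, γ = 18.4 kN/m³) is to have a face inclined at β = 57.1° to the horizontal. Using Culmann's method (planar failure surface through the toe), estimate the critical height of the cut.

Culmann's analysis gives the critical failure plane at α_cr = (β + φ')/2 = (57.1 + 22.1)/2 = 39.6°, and the critical height
H_c = (4c'/γ) · sinβ cosφ' / [1 − cos(β − φ')]
    = (4·32.4/18.4) · sin57.1°·cos22.1° / [1 − cos(35.0°)]
    = 7.043 · 0.8396·0.9265 / [1 − 0.8192]
    = 7.043 · 0.7779 / 0.1808
    = 30.30 m

H_c = 30.30 m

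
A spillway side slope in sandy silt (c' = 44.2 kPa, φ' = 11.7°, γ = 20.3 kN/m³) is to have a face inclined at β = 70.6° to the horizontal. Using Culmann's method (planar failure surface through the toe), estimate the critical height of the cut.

Culmann's analysis gives the critical failure plane at α_cr = (β + φ')/2 = (70.6 + 11.7)/2 = 41.1°, and the critical height
H_c = (4c'/γ) · sinβ cosφ' / [1 − cos(β − φ')]
    = (4·44.2/20.3) · sin70.6°·cos11.7° / [1 − cos(58.9°)]
    = 8.709 · 0.9432·0.9792 / [1 − 0.5165]
    = 8.709 · 0.9236 / 0.4835
    = 16.64 m

H_c = 16.64 m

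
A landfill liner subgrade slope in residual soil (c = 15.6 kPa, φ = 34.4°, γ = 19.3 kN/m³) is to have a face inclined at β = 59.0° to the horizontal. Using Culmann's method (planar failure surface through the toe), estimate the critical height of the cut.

Culmann's analysis gives the critical failure plane at α_cr = (β + φ)/2 = (59.0 + 34.4)/2 = 46.7°, and the critical height
H_c = (4c/γ) · sinβ cosφ / [1 − cos(β − φ)]
    = (4·15.6/19.3) · sin59.0°·cos34.4° / [1 − cos(24.6°)]
    = 3.233 · 0.8572·0.8251 / [1 − 0.9092]
    = 3.233 · 0.7073 / 0.0908
    = 25.19 m

H_c = 25.19 m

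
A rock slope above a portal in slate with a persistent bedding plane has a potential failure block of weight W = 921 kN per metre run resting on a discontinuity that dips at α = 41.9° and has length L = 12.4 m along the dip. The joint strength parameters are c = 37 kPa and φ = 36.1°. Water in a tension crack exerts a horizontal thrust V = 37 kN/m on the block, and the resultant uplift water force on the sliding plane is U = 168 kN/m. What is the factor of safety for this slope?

Resolving the block weight along and normal to the plane and applying the Mohr–Coulomb strength on the joint:
N' = W cosα − U − V sinα = 921·cos41.9° − 168 − 37·sin41.9° = 492.8 kN/m
Driving force T = W sinα + V cosα = 921·sin41.9° + 37·cos41.9° = 642.6 kN/m
Resisting force R = c·L + N'·tanφ = 37·12.4 + 492.8·tan36.1° = 458.8 + 359.4 = 818.2 kN/m
FS = R / T = 818.2 / 642.6 = 1.273

FS = 1.27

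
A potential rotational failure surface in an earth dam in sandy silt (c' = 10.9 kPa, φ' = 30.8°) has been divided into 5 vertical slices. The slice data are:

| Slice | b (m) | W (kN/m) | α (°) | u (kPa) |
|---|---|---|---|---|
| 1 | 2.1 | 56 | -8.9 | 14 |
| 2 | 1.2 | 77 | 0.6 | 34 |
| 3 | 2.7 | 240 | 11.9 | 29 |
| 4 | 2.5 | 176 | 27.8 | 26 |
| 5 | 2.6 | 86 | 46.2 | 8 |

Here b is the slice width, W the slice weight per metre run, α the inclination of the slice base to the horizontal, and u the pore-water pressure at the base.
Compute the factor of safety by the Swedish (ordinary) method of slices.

Ordinary method of slices: FS = Σ[c'·Δl_i + (W_i cosα_i − u_i·Δl_i)·tanφ'] / Σ W_i sinα_i, with Δl_i = b_i / cosα_i.
Slice 1: Δl = 2.1/cos(-8.9°) = 2.126 m; N'_1 = 56·cos(-8.9°) − 14·2.126 = 25.6; c'Δl = 23.17; W sinα = -8.7
Slice 2: Δl = 1.2/cos0.6° = 1.200 m; N'_2 = 77·cos0.6° − 34·1.200 = 36.2; c'Δl = 13.08; W sinα = 0.8
Slice 3: Δl = 2.7/cos11.9° = 2.759 m; N'_3 = 240·cos11.9° − 29·2.759 = 154.8; c'Δl = 30.08; W sinα = 49.5
Slice 4: Δl = 2.5/cos27.8° = 2.826 m; N'_4 = 176·cos27.8° − 26·2.826 = 82.2; c'Δl = 30.81; W sinα = 82.1
Slice 5: Δl = 2.6/cos46.2° = 3.756 m; N'_5 = 86·cos46.2° − 8·3.756 = 29.5; c'Δl = 40.95; W sinα = 62.1
Σc'Δl = 138.1 kN/m; ΣN' = 328.3 kN/m; ΣW sinα = 185.8 kN/m
Resisting = 138.1 + 328.3·tan30.8° = 138.1 + 195.7 = 333.8 kN/m
FS = 333.8 / 185.8 = 1.796

FS = 1.80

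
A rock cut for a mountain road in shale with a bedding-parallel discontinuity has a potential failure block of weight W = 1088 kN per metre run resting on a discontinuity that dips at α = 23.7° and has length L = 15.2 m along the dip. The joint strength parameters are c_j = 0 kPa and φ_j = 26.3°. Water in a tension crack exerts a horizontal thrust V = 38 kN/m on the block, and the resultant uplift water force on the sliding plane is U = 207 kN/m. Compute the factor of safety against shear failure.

FS = 0.81

Resolving the block weight along and normal to the plane and applying the Mohr–Coulomb strength on the joint:
N' = W cosα − U − V sinα = 1088·cos23.7° − 207 − 38·sin23.7° = 774.0 kN/m
Driving force T = W sinα + V cosα = 1088·sin23.7° + 38·cos23.7° = 472.1 kN/m
Resisting force R = c_j·L + N'·tanφ_j = 0·15.2 + 774.0·tan26.3° = 0.0 + 382.5 = 382.5 kN/m
FS = R / T = 382.5 / 472.1 = 0.810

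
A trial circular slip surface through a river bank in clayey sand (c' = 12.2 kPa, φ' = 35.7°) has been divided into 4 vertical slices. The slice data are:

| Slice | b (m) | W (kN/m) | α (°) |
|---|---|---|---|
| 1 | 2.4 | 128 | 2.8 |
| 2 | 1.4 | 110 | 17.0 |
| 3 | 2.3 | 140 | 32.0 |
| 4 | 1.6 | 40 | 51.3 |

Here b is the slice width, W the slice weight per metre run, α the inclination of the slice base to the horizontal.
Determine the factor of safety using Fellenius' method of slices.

FS = 2.66

Ordinary method of slices: FS = Σ[c'·Δl_i + (W_i cosα_i)·tanφ'] / Σ W_i sinα_i, with Δl_i = b_i / cosα_i.
Slice 1: Δl = 2.4/cos2.8° = 2.403 m; N'_1 = 128·cos2.8° = 127.8; c'Δl = 29.31; W sinα = 6.3
Slice 2: Δl = 1.4/cos17.0° = 1.464 m; N'_2 = 110·cos17.0° = 105.2; c'Δl = 17.86; W sinα = 32.2
Slice 3: Δl = 2.3/cos32.0° = 2.712 m; N'_3 = 140·cos32.0° = 118.7; c'Δl = 33.09; W sinα = 74.2
Slice 4: Δl = 1.6/cos51.3° = 2.559 m; N'_4 = 40·cos51.3° = 25.0; c'Δl = 31.22; W sinα = 31.2
Σc'Δl = 111.5 kN/m; ΣN' = 376.8 kN/m; ΣW sinα = 143.8 kN/m
Resisting = 111.5 + 376.8·tan35.7° = 111.5 + 270.7 = 382.2 kN/m
FS = 382.2 / 143.8 = 2.658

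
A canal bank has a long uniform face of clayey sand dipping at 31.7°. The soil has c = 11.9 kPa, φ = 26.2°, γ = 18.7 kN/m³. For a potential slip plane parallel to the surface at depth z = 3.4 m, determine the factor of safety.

For an infinite slope with a slip plane parallel to the surface (no pore pressure): FS = [c + γz cos²β tanφ] / [γz sinβ cosβ].
γz = 18.7·3.4 = 63.58 kN/m²
Numerator = 11.9 + 63.58·cos²31.7°·tan26.2° = 11.9 + 63.58·0.7239·0.4921 = 34.547 kPa
Denominator = 63.58·sin31.7°·cos31.7° = 63.58·0.5255·0.8508 = 28.425 kPa
FS = 34.547 / 28.425 = 1.215

FS = 1.22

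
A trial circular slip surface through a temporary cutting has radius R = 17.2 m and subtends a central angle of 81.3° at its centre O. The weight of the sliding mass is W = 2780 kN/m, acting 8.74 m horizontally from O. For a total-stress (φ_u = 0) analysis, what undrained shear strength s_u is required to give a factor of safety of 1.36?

FS = s_u·L_a·R / (W·d), so s_u = FS·W·d / (L_a·R).
Arc length L_a = R·θ = 17.2·(81.3°·π/180) = 17.2·1.4190 = 24.41 m
s_u = 1.36·2780·8.74 / (24.41·17.2) = 33044.2 / 419.78 = 78.72 kPa

s_u = 78.7 kPa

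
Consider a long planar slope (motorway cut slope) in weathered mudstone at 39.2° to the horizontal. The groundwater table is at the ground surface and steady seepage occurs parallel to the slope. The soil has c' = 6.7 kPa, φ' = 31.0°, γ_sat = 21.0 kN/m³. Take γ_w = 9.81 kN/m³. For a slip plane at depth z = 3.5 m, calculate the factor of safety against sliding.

FS = 0.58

With seepage parallel to the slope and the water table at the surface, the effective normal stress on the slip plane uses the buoyant unit weight γ' = γ_sat − γ_w while the driving shear stress uses γ_sat:
FS = [c' + γ' z cos²β tanφ'] / [γ_sat z sinβ cosβ]
γ' = 21.0 − 9.81 = 11.19 kN/m³
Numerator = 6.7 + 11.19·3.5·cos²39.2°·tan31.0° = 6.7 + 11.19·3.5·0.6005·0.6009 = 20.832 kPa
Denominator = 21.0·3.5·sin39.2°·cos39.2° = 21.0·3.5·0.6320·0.7749 = 35.999 kPa
FS = 20.832 / 35.999 = 0.579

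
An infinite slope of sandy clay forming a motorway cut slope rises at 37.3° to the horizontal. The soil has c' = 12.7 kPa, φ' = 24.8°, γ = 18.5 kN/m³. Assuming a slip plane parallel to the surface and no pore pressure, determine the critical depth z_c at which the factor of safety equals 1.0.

Setting FS = 1.00 in FS = [c' + γz cos²β tanφ'] / [γz sinβ cosβ] and solving for z:
z = c' / [γ cosβ (FS·sinβ − cosβ·tanφ')]
  = 12.7 / [18.5·cos37.3°·(1.00·sin37.3° − cos37.3°·tan24.8°)]
  = 12.7 / [18.5·0.7955·(1.00·0.6060 − 0.7955·0.4621)]
  = 12.7 / 3.5088 = 3.620 m

z_c = 3.62 m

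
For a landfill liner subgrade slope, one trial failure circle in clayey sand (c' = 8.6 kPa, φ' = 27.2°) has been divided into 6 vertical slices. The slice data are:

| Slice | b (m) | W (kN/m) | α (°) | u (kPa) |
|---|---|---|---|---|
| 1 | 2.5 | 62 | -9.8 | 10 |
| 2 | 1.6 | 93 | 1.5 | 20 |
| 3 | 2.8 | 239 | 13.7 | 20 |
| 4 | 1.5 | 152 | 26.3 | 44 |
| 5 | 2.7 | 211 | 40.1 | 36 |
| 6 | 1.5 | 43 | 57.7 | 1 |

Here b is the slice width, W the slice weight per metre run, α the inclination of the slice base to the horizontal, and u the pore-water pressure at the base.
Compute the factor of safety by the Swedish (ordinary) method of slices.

Ordinary method of slices: FS = Σ[c'·Δl_i + (W_i cosα_i − u_i·Δl_i)·tanφ'] / Σ W_i sinα_i, with Δl_i = b_i / cosα_i.
Slice 1: Δl = 2.5/cos(-9.8°) = 2.537 m; N'_1 = 62·cos(-9.8°) − 10·2.537 = 35.7; c'Δl = 21.82; W sinα = -10.6
Slice 2: Δl = 1.6/cos1.5° = 1.601 m; N'_2 = 93·cos1.5° − 20·1.601 = 61.0; c'Δl = 13.76; W sinα = 2.4
Slice 3: Δl = 2.8/cos13.7° = 2.882 m; N'_3 = 239·cos13.7° − 20·2.882 = 174.6; c'Δl = 24.79; W sinα = 56.6
Slice 4: Δl = 1.5/cos26.3° = 1.673 m; N'_4 = 152·cos26.3° − 44·1.673 = 62.6; c'Δl = 14.39; W sinα = 67.3
Slice 5: Δl = 2.7/cos40.1° = 3.530 m; N'_5 = 211·cos40.1° − 36·3.530 = 34.3; c'Δl = 30.36; W sinα = 135.9
Slice 6: Δl = 1.5/cos57.7° = 2.807 m; N'_6 = 43·cos57.7° − 1·2.807 = 20.2; c'Δl = 24.14; W sinα = 36.3
Σc'Δl = 129.3 kN/m; ΣN' = 388.4 kN/m; ΣW sinα = 288.1 kN/m
Resisting = 129.3 + 388.4·tan27.2° = 129.3 + 199.6 = 328.9 kN/m
FS = 328.9 / 288.1 = 1.142

FS = 1.14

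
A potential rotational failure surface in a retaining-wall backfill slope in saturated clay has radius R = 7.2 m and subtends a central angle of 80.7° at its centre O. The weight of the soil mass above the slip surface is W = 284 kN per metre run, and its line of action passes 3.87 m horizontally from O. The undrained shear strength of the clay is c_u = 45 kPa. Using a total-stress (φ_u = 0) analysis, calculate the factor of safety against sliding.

FS = 2.99

Taking moments about the centre O, the resisting moment is provided by the undrained shear strength acting along the arc:
Arc length L_a = R·θ = 7.2·(80.7°·π/180) = 7.2·1.4085 = 10.14 m
M_R = c_u·L_a·R = 45·10.14·7.2 = 3285.7 kN·m/m
M_D = W·d = 284·3.87 = 1099.1 kN·m/m
FS = M_R / M_D = 3285.7 / 1099.1 = 2.990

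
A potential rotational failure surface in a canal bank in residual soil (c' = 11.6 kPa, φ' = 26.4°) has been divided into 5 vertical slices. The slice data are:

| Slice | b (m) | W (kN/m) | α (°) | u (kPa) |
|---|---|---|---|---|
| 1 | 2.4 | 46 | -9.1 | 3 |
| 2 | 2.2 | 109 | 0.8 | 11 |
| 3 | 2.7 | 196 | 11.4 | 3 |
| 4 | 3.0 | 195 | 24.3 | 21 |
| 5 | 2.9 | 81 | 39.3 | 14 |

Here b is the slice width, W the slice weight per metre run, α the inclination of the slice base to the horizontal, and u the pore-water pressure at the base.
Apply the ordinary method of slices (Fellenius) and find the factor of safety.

FS = 2.30

Ordinary method of slices: FS = Σ[c'·Δl_i + (W_i cosα_i − u_i·Δl_i)·tanφ'] / Σ W_i sinα_i, with Δl_i = b_i / cosα_i.
Slice 1: Δl = 2.4/cos(-9.1°) = 2.431 m; N'_1 = 46·cos(-9.1°) − 3·2.431 = 38.1; c'Δl = 28.19; W sinα = -7.3
Slice 2: Δl = 2.2/cos0.8° = 2.200 m; N'_2 = 109·cos0.8° − 11·2.200 = 84.8; c'Δl = 25.52; W sinα = 1.5
Slice 3: Δl = 2.7/cos11.4° = 2.754 m; N'_3 = 196·cos11.4° − 3·2.754 = 183.9; c'Δl = 31.95; W sinα = 38.7
Slice 4: Δl = 3.0/cos24.3° = 3.292 m; N'_4 = 195·cos24.3° − 21·3.292 = 108.6; c'Δl = 38.18; W sinα = 80.2
Slice 5: Δl = 2.9/cos39.3° = 3.748 m; N'_5 = 81·cos39.3° − 14·3.748 = 10.2; c'Δl = 43.47; W sinα = 51.3
Σc'Δl = 167.3 kN/m; ΣN' = 425.6 kN/m; ΣW sinα = 164.5 kN/m
Resisting = 167.3 + 425.6·tan26.4° = 167.3 + 211.3 = 378.6 kN/m
FS = 378.6 / 164.5 = 2.301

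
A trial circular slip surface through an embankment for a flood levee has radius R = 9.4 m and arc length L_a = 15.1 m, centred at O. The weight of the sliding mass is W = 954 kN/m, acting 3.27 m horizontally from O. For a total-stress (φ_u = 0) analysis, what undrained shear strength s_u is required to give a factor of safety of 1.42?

s_u = 31.2 kPa

FS = s_u·L_a·R / (W·d), so s_u = FS·W·d / (L_a·R).
s_u = 1.42·954·3.27 / (15.10·9.4) = 4429.8 / 141.94 = 31.21 kPa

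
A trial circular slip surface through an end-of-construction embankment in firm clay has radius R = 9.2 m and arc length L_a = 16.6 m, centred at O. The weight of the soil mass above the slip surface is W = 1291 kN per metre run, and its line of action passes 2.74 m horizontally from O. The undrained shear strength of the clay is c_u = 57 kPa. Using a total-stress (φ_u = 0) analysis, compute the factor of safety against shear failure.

FS = 2.46

Taking moments about the centre O, the resisting moment is provided by the undrained shear strength acting along the arc:
M_R = c_u·L_a·R = 57·16.60·9.2 = 8705.0 kN·m/m
M_D = W·d = 1291·2.74 = 3537.3 kN·m/m
FS = M_R / M_D = 8705.0 / 3537.3 = 2.461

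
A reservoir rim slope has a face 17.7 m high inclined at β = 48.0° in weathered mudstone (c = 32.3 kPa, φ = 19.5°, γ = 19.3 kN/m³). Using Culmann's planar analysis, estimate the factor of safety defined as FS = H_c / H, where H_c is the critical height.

H_c = (4c/γ) · sinβ cosφ / [1 − cos(β − φ)]
    = (4·32.3/19.3) · sin48.0°·cos19.5° / [1 − cos28.5°]
    = 6.694 · 0.7005 / 0.1212 = 38.70 m
FS = H_c / H = 38.70 / 17.7 = 2.186

FS = 2.19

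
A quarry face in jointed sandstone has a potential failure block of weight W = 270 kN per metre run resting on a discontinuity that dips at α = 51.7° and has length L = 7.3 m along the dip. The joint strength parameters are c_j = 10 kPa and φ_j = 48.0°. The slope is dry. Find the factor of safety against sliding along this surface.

Resolving the block weight along and normal to the plane and applying the Mohr–Coulomb strength on the joint:
N' = W cosα = 270·cos51.7° = 167.3 kN/m
Driving force T = W sinα = 270·sin51.7° = 211.9 kN/m
Resisting force R = c_j·L + N'·tanφ_j = 10·7.3 + 167.3·tan48.0° = 73.0 + 185.9 = 258.9 kN/m
FS = R / T = 258.9 / 211.9 = 1.222

FS = 1.22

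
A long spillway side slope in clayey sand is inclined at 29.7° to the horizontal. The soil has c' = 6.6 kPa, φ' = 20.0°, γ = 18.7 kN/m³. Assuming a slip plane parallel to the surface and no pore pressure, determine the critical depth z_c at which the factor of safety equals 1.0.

z_c = 2.27 m

Setting FS = 1.00 in FS = [c' + γz cos²β tanφ'] / [γz sinβ cosβ] and solving for z:
z = c' / [γ cosβ (FS·sinβ − cosβ·tanφ')]
  = 6.6 / [18.7·cos29.7°·(1.00·sin29.7° − cos29.7°·tan20.0°)]
  = 6.6 / [18.7·0.8686·(1.00·0.4955 − 0.8686·0.3640)]
  = 6.6 / 2.9125 = 2.266 m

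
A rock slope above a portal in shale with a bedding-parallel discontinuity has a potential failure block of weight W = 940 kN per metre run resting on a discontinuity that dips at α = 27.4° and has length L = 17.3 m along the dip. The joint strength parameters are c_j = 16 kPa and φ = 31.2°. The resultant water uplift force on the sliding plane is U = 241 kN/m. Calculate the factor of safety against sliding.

Resolving the block weight along and normal to the plane and applying the Mohr–Coulomb strength on the joint:
N' = W cosα − U = 940·cos27.4° − 241 = 593.5 kN/m
Driving force T = W sinα = 940·sin27.4° = 432.6 kN/m
Resisting force R = c_j·L + N'·tanφ = 16·17.3 + 593.5·tan31.2° = 276.8 + 359.5 = 636.3 kN/m
FS = R / T = 636.3 / 432.6 = 1.471

FS = 1.47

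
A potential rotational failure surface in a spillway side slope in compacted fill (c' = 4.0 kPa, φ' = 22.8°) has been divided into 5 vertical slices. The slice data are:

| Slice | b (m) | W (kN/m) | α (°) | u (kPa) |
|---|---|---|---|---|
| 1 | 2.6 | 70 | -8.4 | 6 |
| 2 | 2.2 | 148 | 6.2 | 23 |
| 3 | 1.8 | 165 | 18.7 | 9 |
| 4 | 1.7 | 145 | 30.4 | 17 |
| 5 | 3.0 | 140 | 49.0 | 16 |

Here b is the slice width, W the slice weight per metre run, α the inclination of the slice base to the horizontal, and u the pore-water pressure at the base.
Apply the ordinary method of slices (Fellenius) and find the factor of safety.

FS = 0.93

Ordinary method of slices: FS = Σ[c'·Δl_i + (W_i cosα_i − u_i·Δl_i)·tanφ'] / Σ W_i sinα_i, with Δl_i = b_i / cosα_i.
Slice 1: Δl = 2.6/cos(-8.4°) = 2.628 m; N'_1 = 70·cos(-8.4°) − 6·2.628 = 53.5; c'Δl = 10.51; W sinα = -10.2
Slice 2: Δl = 2.2/cos6.2° = 2.213 m; N'_2 = 148·cos6.2° − 23·2.213 = 96.2; c'Δl = 8.85; W sinα = 16.0
Slice 3: Δl = 1.8/cos18.7° = 1.900 m; N'_3 = 165·cos18.7° − 9·1.900 = 139.2; c'Δl = 7.60; W sinα = 52.9
Slice 4: Δl = 1.7/cos30.4° = 1.971 m; N'_4 = 145·cos30.4° − 17·1.971 = 91.6; c'Δl = 7.88; W sinα = 73.4
Slice 5: Δl = 3.0/cos49.0° = 4.573 m; N'_5 = 140·cos49.0° − 16·4.573 = 18.7; c'Δl = 18.29; W sinα = 105.7
Σc'Δl = 53.1 kN/m; ΣN' = 399.1 kN/m; ΣW sinα = 237.7 kN/m
Resisting = 53.1 + 399.1·tan22.8° = 53.1 + 167.8 = 220.9 kN/m
FS = 220.9 / 237.7 = 0.929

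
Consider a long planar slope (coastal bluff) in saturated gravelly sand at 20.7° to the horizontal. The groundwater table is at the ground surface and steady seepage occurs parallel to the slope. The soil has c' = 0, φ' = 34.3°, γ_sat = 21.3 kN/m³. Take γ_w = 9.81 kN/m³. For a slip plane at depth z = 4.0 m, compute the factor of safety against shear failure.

With seepage parallel to the slope and the water table at the surface, the effective normal stress on the slip plane uses the buoyant unit weight γ' = γ_sat − γ_w while the driving shear stress uses γ_sat:
FS = [c' + γ' z cos²β tanφ'] / [γ_sat z sinβ cosβ]
(For c' = 0 this reduces to FS = (γ'/γ_sat)·tanφ'/tanβ.)
γ' = 21.3 − 9.81 = 11.49 kN/m³
Numerator = 0.0 + 11.49·4.0·cos²20.7°·tan34.3° = 0.0 + 11.49·4.0·0.8751·0.6822 = 27.435 kPa
Denominator = 21.3·4.0·sin20.7°·cos20.7° = 21.3·4.0·0.3535·0.9354 = 28.172 kPa
FS = 27.435 / 28.172 = 0.974

FS = 0.97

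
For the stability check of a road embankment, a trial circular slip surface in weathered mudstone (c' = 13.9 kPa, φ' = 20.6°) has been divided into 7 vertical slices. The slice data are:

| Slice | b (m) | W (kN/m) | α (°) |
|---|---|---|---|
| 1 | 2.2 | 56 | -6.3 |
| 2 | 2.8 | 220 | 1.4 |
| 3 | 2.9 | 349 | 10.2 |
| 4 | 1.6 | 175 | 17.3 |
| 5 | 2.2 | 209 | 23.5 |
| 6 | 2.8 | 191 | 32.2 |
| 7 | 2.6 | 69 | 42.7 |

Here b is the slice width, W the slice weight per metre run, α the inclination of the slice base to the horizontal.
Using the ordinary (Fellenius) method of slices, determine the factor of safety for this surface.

Ordinary method of slices: FS = Σ[c'·Δl_i + (W_i cosα_i)·tanφ'] / Σ W_i sinα_i, with Δl_i = b_i / cosα_i.
Slice 1: Δl = 2.2/cos(-6.3°) = 2.213 m; N'_1 = 56·cos(-6.3°) = 55.7; c'Δl = 30.77; W sinα = -6.1
Slice 2: Δl = 2.8/cos1.4° = 2.801 m; N'_2 = 220·cos1.4° = 219.9; c'Δl = 38.93; W sinα = 5.4
Slice 3: Δl = 2.9/cos10.2° = 2.947 m; N'_3 = 349·cos10.2° = 343.5; c'Δl = 40.96; W sinα = 61.8
Slice 4: Δl = 1.6/cos17.3° = 1.676 m; N'_4 = 175·cos17.3° = 167.1; c'Δl = 23.29; W sinα = 52.0
Slice 5: Δl = 2.2/cos23.5° = 2.399 m; N'_5 = 209·cos23.5° = 191.7; c'Δl = 33.35; W sinα = 83.3
Slice 6: Δl = 2.8/cos32.2° = 3.309 m; N'_6 = 191·cos32.2° = 161.6; c'Δl = 45.99; W sinα = 101.8
Slice 7: Δl = 2.6/cos42.7° = 3.538 m; N'_7 = 69·cos42.7° = 50.7; c'Δl = 49.18; W sinα = 46.8
Σc'Δl = 262.5 kN/m; ΣN' = 1190.2 kN/m; ΣW sinα = 345.0 kN/m
Resisting = 262.5 + 1190.2·tan20.6° = 262.5 + 447.4 = 709.8 kN/m
FS = 709.8 / 345.0 = 2.058

FS = 2.06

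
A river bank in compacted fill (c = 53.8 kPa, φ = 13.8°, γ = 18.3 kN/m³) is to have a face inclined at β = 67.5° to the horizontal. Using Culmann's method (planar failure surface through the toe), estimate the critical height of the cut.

H_c = 25.86 m

Culmann's analysis gives the critical failure plane at α_cr = (β + φ)/2 = (67.5 + 13.8)/2 = 40.6°, and the critical height
H_c = (4c/γ) · sinβ cosφ / [1 − cos(β − φ)]
    = (4·53.8/18.3) · sin67.5°·cos13.8° / [1 − cos(53.7°)]
    = 11.760 · 0.9239·0.9711 / [1 − 0.5920]
    = 11.760 · 0.8972 / 0.4080
    = 25.86 m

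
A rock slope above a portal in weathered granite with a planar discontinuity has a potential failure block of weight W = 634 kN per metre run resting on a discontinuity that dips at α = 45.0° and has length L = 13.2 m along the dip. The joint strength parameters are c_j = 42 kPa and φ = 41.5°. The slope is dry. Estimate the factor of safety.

FS = 2.12

Resolving the block weight along and normal to the plane and applying the Mohr–Coulomb strength on the joint:
N' = W cosα = 634·cos45.0° = 448.3 kN/m
Driving force T = W sinα = 634·sin45.0° = 448.3 kN/m
Resisting force R = c_j·L + N'·tanφ = 42·13.2 + 448.3·tan41.5° = 554.4 + 396.6 = 951.0 kN/m
FS = R / T = 951.0 / 448.3 = 2.121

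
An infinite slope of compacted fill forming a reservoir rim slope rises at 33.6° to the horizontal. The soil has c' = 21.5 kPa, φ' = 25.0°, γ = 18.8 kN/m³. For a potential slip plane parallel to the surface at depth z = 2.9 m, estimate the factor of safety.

For an infinite slope with a slip plane parallel to the surface (no pore pressure): FS = [c' + γz cos²β tanφ'] / [γz sinβ cosβ].
γz = 18.8·2.9 = 54.52 kN/m²
Numerator = 21.5 + 54.52·cos²33.6°·tan25.0° = 21.5 + 54.52·0.6938·0.4663 = 39.137 kPa
Denominator = 54.52·sin33.6°·cos33.6° = 54.52·0.5534·0.8329 = 25.130 kPa
FS = 39.137 / 25.130 = 1.557

FS = 1.56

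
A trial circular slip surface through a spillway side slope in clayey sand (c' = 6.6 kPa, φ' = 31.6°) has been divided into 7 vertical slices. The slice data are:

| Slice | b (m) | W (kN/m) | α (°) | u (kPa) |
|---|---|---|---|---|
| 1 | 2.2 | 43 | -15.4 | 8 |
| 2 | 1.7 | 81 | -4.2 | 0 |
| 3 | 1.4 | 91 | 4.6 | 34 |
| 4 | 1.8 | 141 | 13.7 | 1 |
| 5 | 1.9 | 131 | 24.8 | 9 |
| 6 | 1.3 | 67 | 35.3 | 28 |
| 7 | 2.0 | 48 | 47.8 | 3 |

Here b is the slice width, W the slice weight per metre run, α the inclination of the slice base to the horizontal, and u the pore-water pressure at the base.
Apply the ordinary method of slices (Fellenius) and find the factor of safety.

FS = 2.28

Ordinary method of slices: FS = Σ[c'·Δl_i + (W_i cosα_i − u_i·Δl_i)·tanφ'] / Σ W_i sinα_i, with Δl_i = b_i / cosα_i.
Slice 1: Δl = 2.2/cos(-15.4°) = 2.282 m; N'_1 = 43·cos(-15.4°) − 8·2.282 = 23.2; c'Δl = 15.06; W sinα = -11.4
Slice 2: Δl = 1.7/cos(-4.2°) = 1.705 m; N'_2 = 81·cos(-4.2°) − 0·1.705 = 80.8; c'Δl = 11.25; W sinα = -5.9
Slice 3: Δl = 1.4/cos4.6° = 1.405 m; N'_3 = 91·cos4.6° − 34·1.405 = 43.0; c'Δl = 9.27; W sinα = 7.3
Slice 4: Δl = 1.8/cos13.7° = 1.853 m; N'_4 = 141·cos13.7° − 1·1.853 = 135.1; c'Δl = 12.23; W sinα = 33.4
Slice 5: Δl = 1.9/cos24.8° = 2.093 m; N'_5 = 131·cos24.8° − 9·2.093 = 100.1; c'Δl = 13.81; W sinα = 54.9
Slice 6: Δl = 1.3/cos35.3° = 1.593 m; N'_6 = 67·cos35.3° − 28·1.593 = 10.1; c'Δl = 10.51; W sinα = 38.7
Slice 7: Δl = 2.0/cos47.8° = 2.977 m; N'_7 = 48·cos47.8° − 3·2.977 = 23.3; c'Δl = 19.65; W sinα = 35.6
Σc'Δl = 91.8 kN/m; ΣN' = 415.5 kN/m; ΣW sinα = 152.6 kN/m
Resisting = 91.8 + 415.5·tan31.6° = 91.8 + 255.6 = 347.4 kN/m
FS = 347.4 / 152.6 = 2.277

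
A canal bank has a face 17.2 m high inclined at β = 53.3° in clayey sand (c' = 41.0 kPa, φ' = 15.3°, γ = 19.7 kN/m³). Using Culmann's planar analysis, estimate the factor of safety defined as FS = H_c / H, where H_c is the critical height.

H_c = (4c'/γ) · sinβ cosφ' / [1 − cos(β − φ')]
    = (4·41.0/19.7) · sin53.3°·cos15.3° / [1 − cos38.0°]
    = 8.325 · 0.7734 / 0.2120 = 30.37 m
FS = H_c / H = 30.37 / 17.2 = 1.766

FS = 1.77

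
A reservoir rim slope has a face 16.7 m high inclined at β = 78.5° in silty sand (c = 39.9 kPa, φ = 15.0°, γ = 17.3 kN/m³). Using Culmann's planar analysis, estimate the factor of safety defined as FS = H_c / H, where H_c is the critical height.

FS = 0.94

H_c = (4c/γ) · sinβ cosφ / [1 − cos(β − φ)]
    = (4·39.9/17.3) · sin78.5°·cos15.0° / [1 − cos63.5°]
    = 9.225 · 0.9465 / 0.5538 = 15.77 m
FS = H_c / H = 15.77 / 16.7 = 0.944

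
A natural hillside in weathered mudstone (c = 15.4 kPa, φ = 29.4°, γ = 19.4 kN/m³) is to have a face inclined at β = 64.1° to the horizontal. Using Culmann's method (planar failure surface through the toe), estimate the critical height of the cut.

Culmann's analysis gives the critical failure plane at α_cr = (β + φ)/2 = (64.1 + 29.4)/2 = 46.8°, and the critical height
H_c = (4c/γ) · sinβ cosφ / [1 − cos(β − φ)]
    = (4·15.4/19.4) · sin64.1°·cos29.4° / [1 − cos(34.7°)]
    = 3.175 · 0.8996·0.8712 / [1 − 0.8221]
    = 3.175 · 0.7837 / 0.1779
    = 13.99 m

H_c = 13.99 m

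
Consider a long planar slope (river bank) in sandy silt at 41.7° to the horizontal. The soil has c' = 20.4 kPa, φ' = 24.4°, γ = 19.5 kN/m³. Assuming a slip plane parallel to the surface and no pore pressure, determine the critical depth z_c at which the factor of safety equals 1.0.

z_c = 4.29 m

Setting FS = 1.00 in FS = [c' + γz cos²β tanφ'] / [γz sinβ cosβ] and solving for z:
z = c' / [γ cosβ (FS·sinβ − cosβ·tanφ')]
  = 20.4 / [19.5·cos41.7°·(1.00·sin41.7° − cos41.7°·tan24.4°)]
  = 20.4 / [19.5·0.7466·(1.00·0.6652 − 0.7466·0.4536)]
  = 20.4 / 4.7542 = 4.291 m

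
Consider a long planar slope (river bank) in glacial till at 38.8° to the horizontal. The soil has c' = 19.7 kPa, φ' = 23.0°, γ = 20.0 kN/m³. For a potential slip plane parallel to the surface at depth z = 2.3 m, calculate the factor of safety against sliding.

FS = 1.40

For an infinite slope with a slip plane parallel to the surface (no pore pressure): FS = [c' + γz cos²β tanφ'] / [γz sinβ cosβ].
γz = 20.0·2.3 = 46.00 kN/m²
Numerator = 19.7 + 46.00·cos²38.8°·tan23.0° = 19.7 + 46.00·0.6074·0.4245 = 31.559 kPa
Denominator = 46.00·sin38.8°·cos38.8° = 46.00·0.6266·0.7793 = 22.463 kPa
FS = 31.559 / 22.463 = 1.405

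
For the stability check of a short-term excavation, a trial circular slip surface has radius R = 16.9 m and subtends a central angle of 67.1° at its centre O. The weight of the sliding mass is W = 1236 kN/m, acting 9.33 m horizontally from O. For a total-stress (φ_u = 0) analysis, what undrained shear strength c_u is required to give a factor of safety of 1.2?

FS = c_u·L_a·R / (W·d), so c_u = FS·W·d / (L_a·R).
Arc length L_a = R·θ = 16.9·(67.1°·π/180) = 16.9·1.1711 = 19.79 m
c_u = 1.2·1236·9.33 / (19.79·16.9) = 13838.3 / 334.48 = 41.37 kPa

c_u = 41.4 kPa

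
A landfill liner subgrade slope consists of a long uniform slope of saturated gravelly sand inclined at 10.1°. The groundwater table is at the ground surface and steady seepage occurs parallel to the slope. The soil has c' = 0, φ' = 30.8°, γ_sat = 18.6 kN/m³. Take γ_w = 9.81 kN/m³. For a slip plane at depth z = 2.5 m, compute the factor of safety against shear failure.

With seepage parallel to the slope and the water table at the surface, the effective normal stress on the slip plane uses the buoyant unit weight γ' = γ_sat − γ_w while the driving shear stress uses γ_sat:
FS = [c' + γ' z cos²β tanφ'] / [γ_sat z sinβ cosβ]
(For c' = 0 this reduces to FS = (γ'/γ_sat)·tanφ'/tanβ.)
γ' = 18.6 − 9.81 = 8.79 kN/m³
Numerator = 0.0 + 8.79·2.5·cos²10.1°·tan30.8° = 0.0 + 8.79·2.5·0.9692·0.5961 = 12.697 kPa
Denominator = 18.6·2.5·sin10.1°·cos10.1° = 18.6·2.5·0.1754·0.9845 = 8.028 kPa
FS = 12.697 / 8.028 = 1.582

FS = 1.58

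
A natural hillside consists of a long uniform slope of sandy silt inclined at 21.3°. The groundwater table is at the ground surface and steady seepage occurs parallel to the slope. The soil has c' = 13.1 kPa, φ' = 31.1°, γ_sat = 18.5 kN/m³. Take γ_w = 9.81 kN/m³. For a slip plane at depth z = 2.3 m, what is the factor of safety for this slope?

FS = 1.64

With seepage parallel to the slope and the water table at the surface, the effective normal stress on the slip plane uses the buoyant unit weight γ' = γ_sat − γ_w while the driving shear stress uses γ_sat:
FS = [c' + γ' z cos²β tanφ'] / [γ_sat z sinβ cosβ]
γ' = 18.5 − 9.81 = 8.69 kN/m³
Numerator = 13.1 + 8.69·2.3·cos²21.3°·tan31.1° = 13.1 + 8.69·2.3·0.8680·0.6032 = 23.566 kPa
Denominator = 18.5·2.3·sin21.3°·cos21.3° = 18.5·2.3·0.3633·0.9317 = 14.401 kPa
FS = 23.566 / 14.401 = 1.636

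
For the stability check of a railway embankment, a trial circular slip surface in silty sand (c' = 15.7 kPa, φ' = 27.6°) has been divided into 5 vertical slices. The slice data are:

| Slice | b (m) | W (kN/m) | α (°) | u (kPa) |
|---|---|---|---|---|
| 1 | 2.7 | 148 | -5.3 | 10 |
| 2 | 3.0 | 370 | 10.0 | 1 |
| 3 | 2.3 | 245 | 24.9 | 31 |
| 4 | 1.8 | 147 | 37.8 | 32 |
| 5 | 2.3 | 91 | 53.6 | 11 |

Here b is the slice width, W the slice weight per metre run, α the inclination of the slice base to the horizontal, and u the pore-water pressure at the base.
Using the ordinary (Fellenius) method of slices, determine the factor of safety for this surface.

Ordinary method of slices: FS = Σ[c'·Δl_i + (W_i cosα_i − u_i·Δl_i)·tanφ'] / Σ W_i sinα_i, with Δl_i = b_i / cosα_i.
Slice 1: Δl = 2.7/cos(-5.3°) = 2.712 m; N'_1 = 148·cos(-5.3°) − 10·2.712 = 120.3; c'Δl = 42.57; W sinα = -13.7
Slice 2: Δl = 3.0/cos10.0° = 3.046 m; N'_2 = 370·cos10.0° − 1·3.046 = 361.3; c'Δl = 47.83; W sinα = 64.2
Slice 3: Δl = 2.3/cos24.9° = 2.536 m; N'_3 = 245·cos24.9° − 31·2.536 = 143.6; c'Δl = 39.81; W sinα = 103.2
Slice 4: Δl = 1.8/cos37.8° = 2.278 m; N'_4 = 147·cos37.8° − 32·2.278 = 43.3; c'Δl = 35.77; W sinα = 90.1
Slice 5: Δl = 2.3/cos53.6° = 3.876 m; N'_5 = 91·cos53.6° − 11·3.876 = 11.4; c'Δl = 60.85; W sinα = 73.2
Σc'Δl = 226.8 kN/m; ΣN' = 679.8 kN/m; ΣW sinα = 317.1 kN/m
Resisting = 226.8 + 679.8·tan27.6° = 226.8 + 355.4 = 582.2 kN/m
FS = 582.2 / 317.1 = 1.836

FS = 1.84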